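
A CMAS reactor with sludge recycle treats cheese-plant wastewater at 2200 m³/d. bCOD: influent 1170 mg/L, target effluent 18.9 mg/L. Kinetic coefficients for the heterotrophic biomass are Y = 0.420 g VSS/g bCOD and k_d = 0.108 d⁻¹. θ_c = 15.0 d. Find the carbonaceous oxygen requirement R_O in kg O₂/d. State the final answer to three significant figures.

Observed yield with endogenous decay: Y_obs = Y / (1 + k_d·θ_c) = 0.420 / (1 + 0.108 × 15.0) = 0.420 / 2.620 = 0.1603 g VSS/g bCOD.
ΔS = 1170 − 18.9 = 1151 mg/L, so the substrate removal rate is 2200 × 1151/1000 = 2532 kg bCOD/d.
Net sludge production P_X = 0.1603 × 2532 = 406.0 kg VSS/d.
Carbonaceous O₂ demand = substrate oxidised − cell-mass equivalent = 2532 − 1.42 × 406.0 = 1956 kg O₂/d.

R_O ≈ 1960 kg O₂/d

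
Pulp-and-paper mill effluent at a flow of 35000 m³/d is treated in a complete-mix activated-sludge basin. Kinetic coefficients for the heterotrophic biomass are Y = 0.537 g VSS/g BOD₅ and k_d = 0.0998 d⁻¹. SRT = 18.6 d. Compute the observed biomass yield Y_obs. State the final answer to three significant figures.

Y_obs ≈ 0.188 g VSS/g BOD₅

Y_obs = Y / (1 + k_d θ_c) = 0.537 / (1 + 0.0998 × 18.6) = 0.537 / 2.856 = 0.1880.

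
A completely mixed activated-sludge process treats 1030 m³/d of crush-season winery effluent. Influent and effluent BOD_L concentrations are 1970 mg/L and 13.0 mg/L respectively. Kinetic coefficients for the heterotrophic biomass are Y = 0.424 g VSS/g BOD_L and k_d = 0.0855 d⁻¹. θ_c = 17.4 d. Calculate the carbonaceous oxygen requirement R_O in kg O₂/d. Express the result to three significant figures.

R_O ≈ 1530 kg O₂/d

Observed yield with endogenous decay: Y_obs = Y / (1 + k_d·θ_c) = 0.424 / (1 + 0.0855 × 17.4) = 0.424 / 2.488 = 0.1704 g VSS/g BOD_L.
ΔS = 1970 − 13.0 = 1957 mg/L, so the substrate removal rate is 1030 × 1957/1000 = 2016 kg BOD_L/d.
P_X = Y_obs·Q·(S₀ − S) = 0.1704 × 2016 = 343.6 kg VSS/d.
Carbonaceous O₂ demand = substrate oxidised − cell-mass equivalent = 2016 − 1.42 × 343.6 = 1528 kg O₂/d.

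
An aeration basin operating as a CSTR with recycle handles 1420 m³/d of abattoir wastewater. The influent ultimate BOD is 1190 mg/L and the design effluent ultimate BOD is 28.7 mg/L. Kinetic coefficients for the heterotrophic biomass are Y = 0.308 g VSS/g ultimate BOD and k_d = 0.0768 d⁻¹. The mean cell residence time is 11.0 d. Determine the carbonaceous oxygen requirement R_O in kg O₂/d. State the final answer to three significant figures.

R_O ≈ 1260 kg O₂/d

Correct the yield for decay: Y_obs = Y/(1 + k_d θ_c) = 0.308 / (1 + 0.0768 × 11.0) = 0.308 / 1.845 = 0.1670.
ΔS = 1190 − 28.7 = 1161 mg/L, so the substrate removal rate is 1420 × 1161/1000 = 1649 kg ultimate BOD/d.
P_X = Y_obs·Q·(S₀ − S) = 0.1670 × 1649 = 275.3 kg VSS/d.
R_O = Q·(S₀ − S) − 1.42·P_X = 1649 − 1.42 × 275.3 = 1258 kg O₂/d.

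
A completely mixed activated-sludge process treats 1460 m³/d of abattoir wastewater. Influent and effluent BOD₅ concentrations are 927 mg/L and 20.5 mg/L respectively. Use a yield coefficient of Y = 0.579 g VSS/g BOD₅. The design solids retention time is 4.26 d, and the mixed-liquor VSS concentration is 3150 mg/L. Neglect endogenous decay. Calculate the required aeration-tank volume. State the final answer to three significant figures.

V ≈ 1040 m³

V·X = Y·Q·ΔS·θ_c gives V = 0.579 × 1460 × (927 − 20.5) × 4.26 / 3150 = 1036 m³.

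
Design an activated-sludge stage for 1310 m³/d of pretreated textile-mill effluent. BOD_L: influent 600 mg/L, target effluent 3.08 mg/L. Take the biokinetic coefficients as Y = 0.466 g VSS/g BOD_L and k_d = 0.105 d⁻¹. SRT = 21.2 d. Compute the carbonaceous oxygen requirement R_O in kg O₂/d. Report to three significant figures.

Correct the yield for decay: Y_obs = Y/(1 + k_d θ_c) = 0.466 / (1 + 0.105 × 21.2) = 0.466 / 3.226 = 0.1445.
Q·(S₀ − S) = 1310 × (600 − 3.08) × 10⁻³ = 782.0 kg/d removed.
P_X = Y_obs·Q·(S₀ − S) = 0.1445 × 782.0 = 113.0 kg VSS/d.
R_O = Q·(S₀ − S) − 1.42·P_X = 782.0 − 1.42 × 113.0 = 621.6 kg O₂/d.

R_O ≈ 622 kg O₂/d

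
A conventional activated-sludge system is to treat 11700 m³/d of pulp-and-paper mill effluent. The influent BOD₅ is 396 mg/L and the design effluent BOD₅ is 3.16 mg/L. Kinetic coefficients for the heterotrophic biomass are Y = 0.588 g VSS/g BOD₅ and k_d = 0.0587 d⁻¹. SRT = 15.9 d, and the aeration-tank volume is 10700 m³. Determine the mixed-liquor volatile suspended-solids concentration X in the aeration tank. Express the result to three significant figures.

Solving the biomass balance for X: X = Y Q (S₀−S) θ_c / [V (1+k_d θ_c)] = 0.588 × 11700 × (396 − 3.16) × 15.9 / [10700 × (1 + 0.0587 × 15.9)] = 2077 mg/L.

X ≈ 2080 mg/L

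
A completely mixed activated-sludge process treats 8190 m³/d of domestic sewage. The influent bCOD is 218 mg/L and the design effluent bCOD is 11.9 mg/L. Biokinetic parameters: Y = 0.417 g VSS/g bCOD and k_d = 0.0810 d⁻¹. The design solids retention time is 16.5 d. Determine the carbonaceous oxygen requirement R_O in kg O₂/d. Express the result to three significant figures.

The observed yield is Y_obs = Y/(1 + k_d·θ_c) = 0.417 / (1 + 0.0810 × 16.5) = 0.417 / 2.337 = 0.1785 g VSS per g bCOD removed.
Mass of bCOD removed per day: Q(S₀ − S) = 8190 × 206.1 g/m³ = 1688 kg/d.
P_X = Y_obs·Q·(S₀ − S) = 0.1785 × 1688 = 301.3 kg VSS/d.
R_O = Q·ΔS − 1.42 P_X = 1688 − 427.8 = 1260 kg O₂/d.

R_O ≈ 1260 kg O₂/d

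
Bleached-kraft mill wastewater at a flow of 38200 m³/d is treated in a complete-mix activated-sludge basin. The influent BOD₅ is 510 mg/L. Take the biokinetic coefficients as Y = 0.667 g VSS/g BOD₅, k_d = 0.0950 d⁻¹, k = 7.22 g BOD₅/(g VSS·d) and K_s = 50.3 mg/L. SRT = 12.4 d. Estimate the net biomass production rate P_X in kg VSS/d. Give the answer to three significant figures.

From the Monod/SRT balance for a CMAS, S = K_s·(1+k_d θ_c)/[θ_c·(Y k − k_d) − 1] = 50.3 × (1 + 0.0950 × 12.4) / [12.4 × (0.667 × 7.22 − 0.0950) − 1] = 109.6 / 57.54 = 1.904 mg/L.
The observed yield is Y_obs = Y/(1 + k_d·θ_c) = 0.667 / (1 + 0.0950 × 12.4) = 0.667 / 2.178 = 0.3062 g VSS per g BOD₅ removed.
Q·(S₀ − S) = 38200 × (510 − 1.90) × 10⁻³ = 19409 kg/d removed.
Net biomass production P_X = Y_obs × Q·(S₀ − S) = 0.3062 × 19409 = 5944 kg VSS/d.

P_X ≈ 5940 kg VSS/d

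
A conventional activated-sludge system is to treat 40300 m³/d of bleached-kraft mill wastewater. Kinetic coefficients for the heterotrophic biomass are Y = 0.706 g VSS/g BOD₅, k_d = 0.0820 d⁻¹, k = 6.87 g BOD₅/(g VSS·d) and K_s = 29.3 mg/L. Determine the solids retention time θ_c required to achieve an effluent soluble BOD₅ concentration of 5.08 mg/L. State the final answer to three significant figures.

θ_c ≈ 1.58 d

At the target effluent, Y k S/(K_s+S) = 0.706×6.87×5.08/34.38 = 0.7167 d⁻¹.
θ_c = 1/(μ − k_d) = 1/(0.7167 − 0.0820) = 1/0.6347 = 1.576 d.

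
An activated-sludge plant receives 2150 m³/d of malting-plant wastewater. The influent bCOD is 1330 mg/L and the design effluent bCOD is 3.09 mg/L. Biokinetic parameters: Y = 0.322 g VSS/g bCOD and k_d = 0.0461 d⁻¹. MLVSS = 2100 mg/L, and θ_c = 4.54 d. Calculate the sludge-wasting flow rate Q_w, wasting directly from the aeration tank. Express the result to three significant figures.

Steady-state biomass mass balance: V·X·(1 + k_d·θ_c) = Y·Q·(S₀ − S)·θ_c, so V = 0.322 × 2150 × (1330 − 3.09) × 4.54 / [2100 × (1 + 0.0461 × 4.54)] = 4.17×10^6 / 2540 = 1642 m³.
With mixed-liquor wasting, θ_c = V/Q_w, so Q_w = V/θ_c = 1642/4.54 = 361.7 m³/d.

Q_w ≈ 362 m³/d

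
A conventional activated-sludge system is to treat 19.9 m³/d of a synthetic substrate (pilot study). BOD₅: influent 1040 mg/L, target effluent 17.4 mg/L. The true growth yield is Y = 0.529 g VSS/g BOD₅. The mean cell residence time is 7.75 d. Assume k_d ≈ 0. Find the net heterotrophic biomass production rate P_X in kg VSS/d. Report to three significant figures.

With endogenous decay neglected, the observed yield equals the true yield: Y_obs = Y = 0.529 g VSS/g BOD₅.
Substrate removed = Q·(S₀ − S) = 19.9 m³/d × (1040 − 17.4) g/m³ = 2.03×10^4 g/d = 20.35 kg/d.
So the net sludge growth is P_X = 0.5290 × 20.35 = 10.77 kg VSS/d.

P_X ≈ 10.8 kg VSS/d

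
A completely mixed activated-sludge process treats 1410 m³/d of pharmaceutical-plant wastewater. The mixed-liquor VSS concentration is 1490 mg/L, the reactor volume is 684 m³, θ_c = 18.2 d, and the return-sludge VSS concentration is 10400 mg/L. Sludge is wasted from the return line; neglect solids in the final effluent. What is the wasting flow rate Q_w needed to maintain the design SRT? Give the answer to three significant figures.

Q_w ≈ 5.38 m³/d

Wasting from the return line (neglecting effluent solids): Q_w = V·X / (θ_c·X_r) = 684.0 × 1490 / (18.2 × 10400) = 5.384 m³/d.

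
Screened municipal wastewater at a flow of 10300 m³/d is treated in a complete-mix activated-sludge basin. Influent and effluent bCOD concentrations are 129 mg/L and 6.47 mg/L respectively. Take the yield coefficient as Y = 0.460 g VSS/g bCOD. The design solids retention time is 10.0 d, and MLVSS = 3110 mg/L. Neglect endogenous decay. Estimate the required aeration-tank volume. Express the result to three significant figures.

Biomass mass balance (decay neglected): V·X = Y·Q·(S₀ − S)·θ_c, so V = 0.460 × 10300 × (129 − 6.47) × 10.0 / 3110 = 1867 m³.

V ≈ 1870 m³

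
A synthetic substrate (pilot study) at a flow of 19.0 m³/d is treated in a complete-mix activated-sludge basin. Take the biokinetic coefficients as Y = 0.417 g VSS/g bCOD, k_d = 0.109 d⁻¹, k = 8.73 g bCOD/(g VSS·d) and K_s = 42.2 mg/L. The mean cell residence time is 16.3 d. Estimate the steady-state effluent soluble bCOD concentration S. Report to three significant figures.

Effluent substrate depends only on kinetics and SRT: S = K_s(1 + k_d θ_c) / [θ_c(Yk − k_d) − 1] = 42.2 × (1 + 0.109 × 16.3) / [16.3 × (0.417 × 8.73 − 0.109) − 1] = 117.2 / 56.56 = 2.072 mg/L.

S ≈ 2.07 mg/L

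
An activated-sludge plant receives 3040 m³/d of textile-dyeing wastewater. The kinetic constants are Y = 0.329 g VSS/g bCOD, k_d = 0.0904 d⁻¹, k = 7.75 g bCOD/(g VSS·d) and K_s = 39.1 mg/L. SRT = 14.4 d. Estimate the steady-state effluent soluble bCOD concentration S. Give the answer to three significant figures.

S ≈ 2.62 mg/L

Effluent substrate depends only on kinetics and SRT: S = K_s(1 + k_d θ_c) / [θ_c(Yk − k_d) − 1] = 39.1 × (1 + 0.0904 × 14.4) / [14.4 × (0.329 × 7.75 − 0.0904) − 1] = 90.00 / 34.41 = 2.615 mg/L.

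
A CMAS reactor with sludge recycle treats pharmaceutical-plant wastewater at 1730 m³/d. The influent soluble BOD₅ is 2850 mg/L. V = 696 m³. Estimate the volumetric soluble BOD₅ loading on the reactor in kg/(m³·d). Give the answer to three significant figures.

L_v ≈ 7.08 kg soluble BOD₅/(m³·d)

Volumetric loading L_v = Q·S₀ / V = 1730 × 2850 g/m³ / 696.0 m³ = 7084 g/(m³·d) = 7.084 kg soluble BOD₅/(m³·d).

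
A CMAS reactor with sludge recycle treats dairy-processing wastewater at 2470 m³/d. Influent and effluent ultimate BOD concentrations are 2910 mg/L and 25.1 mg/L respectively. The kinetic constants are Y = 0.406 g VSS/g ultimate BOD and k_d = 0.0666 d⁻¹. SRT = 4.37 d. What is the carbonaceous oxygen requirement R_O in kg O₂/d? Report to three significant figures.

Observed yield with endogenous decay: Y_obs = Y / (1 + k_d·θ_c) = 0.406 / (1 + 0.0666 × 4.37) = 0.406 / 1.291 = 0.3145 g VSS/g ultimate BOD.
Q·(S₀ − S) = 2470 × (2910 − 25.1) × 10⁻³ = 7126 kg/d removed.
Net sludge production P_X = 0.3145 × 7126 = 2241 kg VSS/d.
R_O = Q·(S₀ − S) − 1.42·P_X = 7126 − 1.42 × 2241 = 3944 kg O₂/d.

R_O ≈ 3940 kg O₂/d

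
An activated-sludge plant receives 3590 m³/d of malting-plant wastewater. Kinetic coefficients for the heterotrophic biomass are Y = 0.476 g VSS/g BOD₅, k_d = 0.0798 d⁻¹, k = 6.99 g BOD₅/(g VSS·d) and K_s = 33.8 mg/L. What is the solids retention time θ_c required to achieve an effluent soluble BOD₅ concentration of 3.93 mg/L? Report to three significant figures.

From 1/θ_c = Y·k·S/(K_s + S) − k_d: Y·k·S/(K_s+S) = 0.476 × 6.99 × 3.93 / (33.8 + 3.93) = 0.3466 d⁻¹.
1/θ_c = 0.3466 − 0.0798 = 0.2668 d⁻¹, so θ_c = 3.749 d.

θ_c ≈ 3.75 d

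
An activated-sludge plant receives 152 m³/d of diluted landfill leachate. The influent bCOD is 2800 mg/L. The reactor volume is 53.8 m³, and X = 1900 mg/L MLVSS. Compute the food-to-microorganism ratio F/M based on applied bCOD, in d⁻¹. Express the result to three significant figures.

F/M ≈ 4.16 d⁻¹

F/M = Q·S₀ / (V·X) = 152 × 2800 / (53.80 × 1900) = 4.164 g bCOD·(g VSS·d)⁻¹.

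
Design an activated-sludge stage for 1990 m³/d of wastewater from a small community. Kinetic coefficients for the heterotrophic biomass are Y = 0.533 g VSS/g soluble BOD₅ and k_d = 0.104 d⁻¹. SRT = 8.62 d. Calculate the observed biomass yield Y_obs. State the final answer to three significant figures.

Y_obs ≈ 0.281 g VSS/g soluble BOD₅

Correct the yield for decay: Y_obs = Y/(1 + k_d θ_c) = 0.533 / (1 + 0.104 × 8.62) = 0.533 / 1.896 = 0.2810.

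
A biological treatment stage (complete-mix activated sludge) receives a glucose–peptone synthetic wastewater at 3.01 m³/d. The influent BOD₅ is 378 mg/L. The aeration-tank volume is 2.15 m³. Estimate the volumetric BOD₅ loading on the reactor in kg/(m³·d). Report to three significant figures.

Applied BOD₅ load per unit volume = Q·S₀/V = (3.01 × 378/1000)/2.150 = 0.5292 kg BOD₅·m⁻³·d⁻¹.

L_v ≈ 0.529 kg BOD₅/(m³·d)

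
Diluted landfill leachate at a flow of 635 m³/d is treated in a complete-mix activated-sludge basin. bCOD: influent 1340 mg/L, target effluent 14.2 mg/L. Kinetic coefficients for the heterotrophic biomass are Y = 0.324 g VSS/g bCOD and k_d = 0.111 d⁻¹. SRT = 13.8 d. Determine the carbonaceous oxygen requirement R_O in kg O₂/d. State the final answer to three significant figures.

Observed yield with endogenous decay: Y_obs = Y / (1 + k_d·θ_c) = 0.324 / (1 + 0.111 × 13.8) = 0.324 / 2.532 = 0.1280 g VSS/g bCOD.
Mass of bCOD removed per day: Q(S₀ − S) = 635 × 1326 g/m³ = 841.9 kg/d.
Biomass synthesised: P_X = Y_obs × 841.9 = 107.7 kg VSS/d.
R_O = Q·(S₀ − S) − 1.42·P_X = 841.9 − 1.42 × 107.7 = 688.9 kg O₂/d.

R_O ≈ 689 kg O₂/d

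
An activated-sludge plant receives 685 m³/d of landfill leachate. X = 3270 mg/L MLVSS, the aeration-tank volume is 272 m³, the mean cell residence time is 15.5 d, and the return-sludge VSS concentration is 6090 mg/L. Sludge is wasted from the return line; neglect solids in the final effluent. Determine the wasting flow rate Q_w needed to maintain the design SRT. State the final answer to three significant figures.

Q_w ≈ 9.42 m³/d

Q_w = (V·X)/(θ_c X_r) = 272.0 × 3270 / (15.5 × 6090) = 9.423 m³/d.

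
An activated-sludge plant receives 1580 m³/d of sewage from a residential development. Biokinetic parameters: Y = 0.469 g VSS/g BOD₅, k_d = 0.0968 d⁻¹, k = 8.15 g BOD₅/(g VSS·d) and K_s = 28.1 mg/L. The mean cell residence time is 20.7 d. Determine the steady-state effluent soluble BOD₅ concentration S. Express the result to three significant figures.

S ≈ 1.11 mg/L

Effluent substrate depends only on kinetics and SRT: S = K_s(1 + k_d θ_c) / [θ_c(Yk − k_d) − 1] = 28.1 × (1 + 0.0968 × 20.7) / [20.7 × (0.469 × 8.15 − 0.0968) − 1] = 84.41 / 76.12 = 1.109 mg/L.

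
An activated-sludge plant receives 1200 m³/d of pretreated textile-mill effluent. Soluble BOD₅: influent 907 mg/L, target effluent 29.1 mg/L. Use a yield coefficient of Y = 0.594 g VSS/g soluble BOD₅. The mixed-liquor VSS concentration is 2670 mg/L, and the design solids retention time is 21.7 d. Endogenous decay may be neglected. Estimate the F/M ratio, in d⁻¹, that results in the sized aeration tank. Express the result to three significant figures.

With k_d = 0 the design equation reduces to V = Y Q (S₀−S) θ_c / X = 0.594 × 1200 × (907 − 29.1) × 21.7 / 2670 = 5086 m³.
F/M = Q·S₀ / (V·X) = 1200 × 907 / (5086 × 2670) = 0.08015 g soluble BOD₅·(g VSS·d)⁻¹.

F/M ≈ 0.0802 d⁻¹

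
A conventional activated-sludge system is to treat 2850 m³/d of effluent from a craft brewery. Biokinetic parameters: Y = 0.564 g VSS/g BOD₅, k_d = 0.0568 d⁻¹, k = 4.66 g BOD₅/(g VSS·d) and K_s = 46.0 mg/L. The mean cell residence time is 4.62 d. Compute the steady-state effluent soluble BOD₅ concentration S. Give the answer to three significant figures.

For a completely mixed reactor with recycle the Lawrence–McCarty relation gives S = K_s·(1 + k_d·θ_c) / [θ_c·(Y·k − k_d) − 1] = 46.0 × (1 + 0.0568 × 4.62) / [4.62 × (0.564 × 4.66 − 0.0568) − 1] = 58.07 / 10.88 = 5.337 mg/L.

S ≈ 5.34 mg/L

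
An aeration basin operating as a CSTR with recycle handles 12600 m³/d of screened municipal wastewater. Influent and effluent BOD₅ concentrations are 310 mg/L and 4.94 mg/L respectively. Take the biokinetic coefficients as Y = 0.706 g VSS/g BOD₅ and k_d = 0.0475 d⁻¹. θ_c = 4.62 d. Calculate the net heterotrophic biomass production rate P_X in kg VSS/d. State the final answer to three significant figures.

P_X ≈ 2230 kg VSS/d

The observed yield is Y_obs = Y/(1 + k_d·θ_c) = 0.706 / (1 + 0.0475 × 4.62) = 0.706 / 1.219 = 0.5789 g VSS per g BOD₅ removed.
Q·(S₀ − S) = 12600 × (310 − 4.94) × 10⁻³ = 3844 kg/d removed.
Net biomass production P_X = Y_obs × Q·(S₀ − S) = 0.5789 × 3844 = 2225 kg VSS/d.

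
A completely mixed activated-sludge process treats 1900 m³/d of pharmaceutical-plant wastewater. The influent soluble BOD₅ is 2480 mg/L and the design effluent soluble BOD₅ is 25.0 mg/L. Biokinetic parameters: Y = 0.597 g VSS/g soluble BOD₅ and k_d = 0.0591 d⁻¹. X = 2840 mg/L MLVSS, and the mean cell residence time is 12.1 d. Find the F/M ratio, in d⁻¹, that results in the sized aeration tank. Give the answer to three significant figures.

F/M ≈ 0.240 d⁻¹

Rearranging the biomass balance for a CMAS with decay, V = Y·Q·ΔS·θ_c / [X·(1+k_d θ_c)] = 0.597 × 1900 × (2480 − 25.0) × 12.1 / [2840 × (1 + 0.0591 × 12.1)] = 3.37×10^7 / 4871 = 6918 m³.
Food-to-microorganism ratio F/M = Q S₀ / (V X) = 1900 × 2480 / (6918 × 2840) = 0.2398 d⁻¹.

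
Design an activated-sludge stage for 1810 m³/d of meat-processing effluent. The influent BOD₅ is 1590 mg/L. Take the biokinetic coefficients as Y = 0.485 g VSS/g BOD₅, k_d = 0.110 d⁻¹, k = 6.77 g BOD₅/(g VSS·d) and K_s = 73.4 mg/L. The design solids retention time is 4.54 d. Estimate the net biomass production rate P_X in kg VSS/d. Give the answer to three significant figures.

For a completely mixed reactor with recycle the Lawrence–McCarty relation gives S = K_s·(1 + k_d·θ_c) / [θ_c·(Y·k − k_d) − 1] = 73.4 × (1 + 0.110 × 4.54) / [4.54 × (0.485 × 6.77 − 0.110) − 1] = 110.1 / 13.41 = 8.209 mg/L.
Y_obs = Y / (1 + k_d θ_c) = 0.485 / (1 + 0.110 × 4.54) = 0.485 / 1.499 = 0.3235.
ΔS = 1590 − 8.21 = 1582 mg/L, so the substrate removal rate is 1810 × 1582/1000 = 2863 kg BOD₅/d.
P_X = Y_obs · Q(S₀ − S) = 0.3235 × 2863 = 926.1 kg VSS/d.

P_X ≈ 926 kg VSS/d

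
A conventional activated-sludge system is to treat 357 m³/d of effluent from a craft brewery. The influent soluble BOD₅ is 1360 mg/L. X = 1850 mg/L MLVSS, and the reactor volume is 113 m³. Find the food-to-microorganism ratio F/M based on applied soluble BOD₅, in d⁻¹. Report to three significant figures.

Food-to-microorganism ratio F/M = Q S₀ / (V X) = 357 × 1360 / (113.0 × 1850) = 2.323 d⁻¹.

F/M ≈ 2.32 d⁻¹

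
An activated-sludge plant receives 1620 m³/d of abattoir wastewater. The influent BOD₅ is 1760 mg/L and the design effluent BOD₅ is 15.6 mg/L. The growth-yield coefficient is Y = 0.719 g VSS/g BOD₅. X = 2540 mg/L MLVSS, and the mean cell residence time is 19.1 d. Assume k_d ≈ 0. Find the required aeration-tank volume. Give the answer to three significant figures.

With k_d = 0 the design equation reduces to V = Y Q (S₀−S) θ_c / X = 0.719 × 1620 × (1760 − 15.6) × 19.1 / 2540 = 15279 m³.

V ≈ 15300 m³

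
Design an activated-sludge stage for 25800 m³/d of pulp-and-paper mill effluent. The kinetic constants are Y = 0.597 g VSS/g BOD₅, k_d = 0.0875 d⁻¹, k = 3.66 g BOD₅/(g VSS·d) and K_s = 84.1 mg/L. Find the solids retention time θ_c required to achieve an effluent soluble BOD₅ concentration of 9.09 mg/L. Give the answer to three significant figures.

θ_c ≈ 7.96 d

At the target effluent, Y k S/(K_s+S) = 0.597×3.66×9.09/93.19 = 0.2131 d⁻¹.
Then 1/θ_c = μ − k_d = 0.2131 − 0.0875 = 0.1256 d⁻¹, giving θ_c = 7.960 d.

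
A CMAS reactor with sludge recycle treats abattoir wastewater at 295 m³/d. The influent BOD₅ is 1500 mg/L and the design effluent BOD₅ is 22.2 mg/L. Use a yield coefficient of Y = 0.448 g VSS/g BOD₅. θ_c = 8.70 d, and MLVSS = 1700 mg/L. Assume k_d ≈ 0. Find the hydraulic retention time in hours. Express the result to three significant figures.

τ ≈ 81.3 h

V·X = Y·Q·ΔS·θ_c gives V = 0.448 × 295 × (1500 − 22.2) × 8.70 / 1700 = 999.5 m³.
τ = V/Q = 999.5/295 = 3.388 d, or 81.32 h.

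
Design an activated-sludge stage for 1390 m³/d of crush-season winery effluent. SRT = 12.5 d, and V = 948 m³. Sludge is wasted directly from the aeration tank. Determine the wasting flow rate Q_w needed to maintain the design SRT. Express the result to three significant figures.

Q_w ≈ 75.8 m³/d

With mixed-liquor wasting, θ_c = V/Q_w, so Q_w = V/θ_c = 948.0/12.5 = 75.84 m³/d.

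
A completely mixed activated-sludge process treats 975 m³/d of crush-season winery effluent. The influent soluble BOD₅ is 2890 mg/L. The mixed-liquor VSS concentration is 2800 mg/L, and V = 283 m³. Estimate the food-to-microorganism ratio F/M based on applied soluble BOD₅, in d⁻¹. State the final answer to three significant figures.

F/M ≈ 3.56 d⁻¹

F/M = Q·S₀ / (V·X) = 975 × 2890 / (283.0 × 2800) = 3.556 g soluble BOD₅·(g VSS·d)⁻¹.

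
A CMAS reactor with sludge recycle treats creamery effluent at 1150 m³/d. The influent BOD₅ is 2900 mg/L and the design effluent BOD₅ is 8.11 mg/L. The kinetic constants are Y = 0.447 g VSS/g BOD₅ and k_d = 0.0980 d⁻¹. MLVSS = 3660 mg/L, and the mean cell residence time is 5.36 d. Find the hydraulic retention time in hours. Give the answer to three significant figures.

From the SRT design equation V = Y Q (S₀−S) θ_c / [X (1 + k_d θ_c)] = 0.447 × 1150 × (2900 − 8.11) × 5.36 / [3660 × (1 + 0.0980 × 5.36)] = 7.97×10^6 / 5583 = 1427 m³.
Hydraulic retention time τ = V/Q = 1427 / 1150 = 1.241 d = 29.79 h.

τ ≈ 29.8 h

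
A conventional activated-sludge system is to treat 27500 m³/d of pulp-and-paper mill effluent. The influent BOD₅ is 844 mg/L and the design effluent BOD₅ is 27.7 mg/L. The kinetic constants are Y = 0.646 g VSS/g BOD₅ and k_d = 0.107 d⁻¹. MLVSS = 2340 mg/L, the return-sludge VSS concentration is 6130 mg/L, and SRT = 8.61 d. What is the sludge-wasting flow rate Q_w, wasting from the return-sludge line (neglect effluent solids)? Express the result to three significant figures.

Q_w ≈ 1230 m³/d

Rearranging the biomass balance for a CMAS with decay, V = Y·Q·ΔS·θ_c / [X·(1+k_d θ_c)] = 0.646 × 27500 × (844 − 27.7) × 8.61 / [2340 × (1 + 0.107 × 8.61)] = 1.25×10^8 / 4496 = 27772 m³.
Q_w = (V·X)/(θ_c X_r) = 27772 × 2340 / (8.61 × 6130) = 1231 m³/d.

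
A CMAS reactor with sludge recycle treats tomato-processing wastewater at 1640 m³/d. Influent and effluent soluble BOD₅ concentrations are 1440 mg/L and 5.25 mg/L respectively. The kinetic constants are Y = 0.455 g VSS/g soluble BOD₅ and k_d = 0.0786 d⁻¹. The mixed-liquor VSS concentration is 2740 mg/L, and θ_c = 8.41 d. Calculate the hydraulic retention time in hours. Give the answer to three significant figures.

Steady-state biomass mass balance: V·X·(1 + k_d·θ_c) = Y·Q·(S₀ − S)·θ_c, so V = 0.455 × 1640 × (1440 − 5.25) × 8.41 / [2740 × (1 + 0.0786 × 8.41)] = 9×10^6 / 4551 = 1978 m³.
HRT = V/Q = 1978 m³ / 1640 m³·d⁻¹ = 1.206 d × 24 = 28.95 h.

τ ≈ 29.0 h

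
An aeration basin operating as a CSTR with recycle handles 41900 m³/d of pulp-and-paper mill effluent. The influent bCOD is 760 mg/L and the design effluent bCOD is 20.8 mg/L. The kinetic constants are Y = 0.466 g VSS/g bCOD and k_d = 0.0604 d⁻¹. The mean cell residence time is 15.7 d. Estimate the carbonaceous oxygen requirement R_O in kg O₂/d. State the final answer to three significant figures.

R_O ≈ 20500 kg O₂/d

Observed yield with endogenous decay: Y_obs = Y / (1 + k_d·θ_c) = 0.466 / (1 + 0.0604 × 15.7) = 0.466 / 1.948 = 0.2392 g VSS/g bCOD.
Substrate removed = Q·(S₀ − S) = 41900 m³/d × (760 − 20.8) g/m³ = 3.1×10^7 g/d = 30972 kg/d.
Net sludge production P_X = 0.2392 × 30972 = 7408 kg VSS/d.
R_O = Q·(S₀ − S) − 1.42·P_X = 30972 − 1.42 × 7408 = 20453 kg O₂/d.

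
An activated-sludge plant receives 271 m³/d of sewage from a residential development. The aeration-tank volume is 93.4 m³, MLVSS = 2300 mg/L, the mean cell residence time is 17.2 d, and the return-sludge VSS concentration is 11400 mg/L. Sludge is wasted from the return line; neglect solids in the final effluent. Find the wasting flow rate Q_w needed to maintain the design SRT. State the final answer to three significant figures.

Q_w ≈ 1.10 m³/d

Wasting from the return line (neglecting effluent solids): Q_w = V·X / (θ_c·X_r) = 93.40 × 2300 / (17.2 × 11400) = 1.096 m³/d.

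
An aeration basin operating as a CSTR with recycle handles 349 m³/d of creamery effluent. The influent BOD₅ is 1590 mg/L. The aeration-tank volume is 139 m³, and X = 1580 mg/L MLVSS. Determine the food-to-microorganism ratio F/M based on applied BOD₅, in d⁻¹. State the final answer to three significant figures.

Food-to-microorganism ratio F/M = Q S₀ / (V X) = 349 × 1590 / (139.0 × 1580) = 2.527 d⁻¹.

F/M ≈ 2.53 d⁻¹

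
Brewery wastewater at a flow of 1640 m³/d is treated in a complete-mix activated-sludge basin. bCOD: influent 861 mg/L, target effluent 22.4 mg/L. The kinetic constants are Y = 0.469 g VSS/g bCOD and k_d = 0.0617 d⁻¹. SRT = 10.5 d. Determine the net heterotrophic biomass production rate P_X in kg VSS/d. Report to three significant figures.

P_X ≈ 391 kg VSS/d

Correct the yield for decay: Y_obs = Y/(1 + k_d θ_c) = 0.469 / (1 + 0.0617 × 10.5) = 0.469 / 1.648 = 0.2846.
Q·(S₀ − S) = 1640 × (861 − 22.4) × 10⁻³ = 1375 kg/d removed.
P_X = Y_obs · Q(S₀ − S) = 0.2846 × 1375 = 391.4 kg VSS/d.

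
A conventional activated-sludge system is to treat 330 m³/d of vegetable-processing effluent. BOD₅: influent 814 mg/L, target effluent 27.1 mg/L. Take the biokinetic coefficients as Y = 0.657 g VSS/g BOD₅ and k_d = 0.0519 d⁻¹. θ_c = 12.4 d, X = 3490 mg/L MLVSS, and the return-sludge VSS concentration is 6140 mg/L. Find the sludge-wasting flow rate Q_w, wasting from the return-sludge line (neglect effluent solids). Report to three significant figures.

Q_w ≈ 16.9 m³/d

Rearranging the biomass balance for a CMAS with decay, V = Y·Q·ΔS·θ_c / [X·(1+k_d θ_c)] = 0.657 × 330 × (814 − 27.1) × 12.4 / [3490 × (1 + 0.0519 × 12.4)] = 2.12×10^6 / 5736 = 368.8 m³.
Q_w = (V·X)/(θ_c X_r) = 368.8 × 3490 / (12.4 × 6140) = 16.91 m³/d.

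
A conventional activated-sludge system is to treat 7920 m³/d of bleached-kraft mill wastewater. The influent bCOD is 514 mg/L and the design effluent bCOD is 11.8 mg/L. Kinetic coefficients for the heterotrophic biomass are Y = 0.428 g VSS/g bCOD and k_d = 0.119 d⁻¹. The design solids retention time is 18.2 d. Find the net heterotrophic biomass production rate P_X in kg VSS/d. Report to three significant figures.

Correct the yield for decay: Y_obs = Y/(1 + k_d θ_c) = 0.428 / (1 + 0.119 × 18.2) = 0.428 / 3.166 = 0.1352.
ΔS = 514 − 11.8 = 502.2 mg/L, so the substrate removal rate is 7920 × 502.2/1000 = 3977 kg bCOD/d.
Biomass produced: P_X = Y_obs·Q·ΔS = 0.1352 × 3977 ≈ 537.7 kg VSS/d.

P_X ≈ 538 kg VSS/d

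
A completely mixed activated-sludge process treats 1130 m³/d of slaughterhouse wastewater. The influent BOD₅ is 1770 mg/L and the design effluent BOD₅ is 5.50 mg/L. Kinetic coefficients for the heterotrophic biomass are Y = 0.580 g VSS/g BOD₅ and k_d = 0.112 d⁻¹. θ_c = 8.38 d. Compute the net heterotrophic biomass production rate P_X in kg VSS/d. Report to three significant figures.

Correct the yield for decay: Y_obs = Y/(1 + k_d θ_c) = 0.580 / (1 + 0.112 × 8.38) = 0.580 / 1.939 = 0.2992.
ΔS = 1770 − 5.50 = 1764 mg/L, so the substrate removal rate is 1130 × 1764/1000 = 1994 kg BOD₅/d.
Net biomass production P_X = Y_obs × Q·(S₀ − S) = 0.2992 × 1994 = 596.6 kg VSS/d.

P_X ≈ 597 kg VSS/d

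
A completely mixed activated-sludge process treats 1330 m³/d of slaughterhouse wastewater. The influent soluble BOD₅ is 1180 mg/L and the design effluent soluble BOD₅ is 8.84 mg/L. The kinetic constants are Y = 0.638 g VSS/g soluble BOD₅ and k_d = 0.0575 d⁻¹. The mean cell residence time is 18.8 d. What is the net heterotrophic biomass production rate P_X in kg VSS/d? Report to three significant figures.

P_X ≈ 478 kg VSS/d

Y_obs = Y / (1 + k_d θ_c) = 0.638 / (1 + 0.0575 × 18.8) = 0.638 / 2.081 = 0.3066.
Substrate removed = Q·(S₀ − S) = 1330 m³/d × (1180 − 8.84) g/m³ = 1.56×10^6 g/d = 1558 kg/d.
Net biomass production P_X = Y_obs × Q·(S₀ − S) = 0.3066 × 1558 = 477.5 kg VSS/d.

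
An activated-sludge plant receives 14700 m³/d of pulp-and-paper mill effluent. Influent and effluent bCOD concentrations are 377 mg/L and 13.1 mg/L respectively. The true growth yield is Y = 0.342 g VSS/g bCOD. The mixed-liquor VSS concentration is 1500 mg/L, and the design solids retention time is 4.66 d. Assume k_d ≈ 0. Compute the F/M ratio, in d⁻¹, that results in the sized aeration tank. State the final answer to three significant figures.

Biomass mass balance (decay neglected): V·X = Y·Q·(S₀ − S)·θ_c, so V = 0.342 × 14700 × (377 − 13.1) × 4.66 / 1500 = 5684 m³.
F/M = applied load / biomass = Q·S₀/(V·X) = 14700 × 377 / (5684 × 1500) = 0.6501 d⁻¹.

F/M ≈ 0.650 d⁻¹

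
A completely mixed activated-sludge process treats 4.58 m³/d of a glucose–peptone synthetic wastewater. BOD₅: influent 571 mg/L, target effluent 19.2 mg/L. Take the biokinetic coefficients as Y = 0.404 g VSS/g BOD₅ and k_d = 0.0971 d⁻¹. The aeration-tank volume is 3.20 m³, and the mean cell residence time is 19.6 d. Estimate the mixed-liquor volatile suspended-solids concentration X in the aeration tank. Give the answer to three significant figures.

From V·X·(1 + k_d·θ_c) = Y·Q·(S₀ − S)·θ_c: X = 0.404 × 4.58 × (571 − 19.2) × 19.6 / [3.20 × (1 + 0.0971 × 19.6)] = 2154 mg/L.

X ≈ 2150 mg/L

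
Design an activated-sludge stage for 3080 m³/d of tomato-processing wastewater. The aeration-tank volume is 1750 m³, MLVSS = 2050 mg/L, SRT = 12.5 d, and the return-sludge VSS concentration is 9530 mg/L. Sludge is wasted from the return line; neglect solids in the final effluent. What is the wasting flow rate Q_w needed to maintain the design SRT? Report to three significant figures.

Q_w = (V·X)/(θ_c X_r) = 1750 × 2050 / (12.5 × 9530) = 30.12 m³/d.

Q_w ≈ 30.1 m³/d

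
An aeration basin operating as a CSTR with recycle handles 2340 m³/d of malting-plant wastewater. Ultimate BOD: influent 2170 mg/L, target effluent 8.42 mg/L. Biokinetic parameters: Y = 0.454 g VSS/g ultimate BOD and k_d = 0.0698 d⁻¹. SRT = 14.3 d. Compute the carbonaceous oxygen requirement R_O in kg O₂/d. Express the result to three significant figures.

R_O ≈ 3430 kg O₂/d

Correct the yield for decay: Y_obs = Y/(1 + k_d θ_c) = 0.454 / (1 + 0.0698 × 14.3) = 0.454 / 1.998 = 0.2272.
Substrate removed = Q·(S₀ − S) = 2340 m³/d × (2170 − 8.42) g/m³ = 5.06×10^6 g/d = 5058 kg/d.
Net sludge production P_X = 0.2272 × 5058 = 1149 kg VSS/d.
R_O = Q·(S₀ − S) − 1.42·P_X = 5058 − 1.42 × 1149 = 3426 kg O₂/d.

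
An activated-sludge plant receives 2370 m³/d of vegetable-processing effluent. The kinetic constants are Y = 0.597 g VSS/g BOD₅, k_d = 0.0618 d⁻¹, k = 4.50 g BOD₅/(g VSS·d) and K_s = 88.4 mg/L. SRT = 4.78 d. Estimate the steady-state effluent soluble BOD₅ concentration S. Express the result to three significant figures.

For a completely mixed reactor with recycle the Lawrence–McCarty relation gives S = K_s·(1 + k_d·θ_c) / [θ_c·(Y·k − k_d) − 1] = 88.4 × (1 + 0.0618 × 4.78) / [4.78 × (0.597 × 4.50 − 0.0618) − 1] = 114.5 / 11.55 = 9.918 mg/L.

S ≈ 9.92 mg/L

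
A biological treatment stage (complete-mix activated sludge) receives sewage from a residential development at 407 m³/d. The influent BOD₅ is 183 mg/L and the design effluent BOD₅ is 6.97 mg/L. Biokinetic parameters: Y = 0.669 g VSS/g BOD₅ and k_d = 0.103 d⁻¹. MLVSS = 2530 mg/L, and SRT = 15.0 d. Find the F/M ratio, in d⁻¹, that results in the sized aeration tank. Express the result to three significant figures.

F/M ≈ 0.264 d⁻¹

Rearranging the biomass balance for a CMAS with decay, V = Y·Q·ΔS·θ_c / [X·(1+k_d θ_c)] = 0.669 × 407 × (183 − 6.97) × 15.0 / [2530 × (1 + 0.103 × 15.0)] = 7.19×10^5 / 6439 = 111.7 m³.
F/M = Q·S₀ / (V·X) = 407 × 183 / (111.7 × 2530) = 0.2637 g BOD₅·(g VSS·d)⁻¹.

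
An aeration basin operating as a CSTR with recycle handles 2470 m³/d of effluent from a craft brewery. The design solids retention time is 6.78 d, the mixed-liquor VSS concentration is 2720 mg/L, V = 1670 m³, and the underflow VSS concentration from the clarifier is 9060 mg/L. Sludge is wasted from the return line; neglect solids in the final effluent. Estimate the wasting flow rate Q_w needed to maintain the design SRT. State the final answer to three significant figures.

Q_w = (V·X)/(θ_c X_r) = 1670 × 2720 / (6.78 × 9060) = 73.95 m³/d.

Q_w ≈ 73.9 m³/d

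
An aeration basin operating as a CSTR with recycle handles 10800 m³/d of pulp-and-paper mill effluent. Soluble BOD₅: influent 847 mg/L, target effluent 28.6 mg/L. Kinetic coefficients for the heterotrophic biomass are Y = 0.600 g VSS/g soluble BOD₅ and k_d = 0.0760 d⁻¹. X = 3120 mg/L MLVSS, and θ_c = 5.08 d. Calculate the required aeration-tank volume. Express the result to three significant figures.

Steady-state biomass mass balance: V·X·(1 + k_d·θ_c) = Y·Q·(S₀ − S)·θ_c, so V = 0.600 × 10800 × (847 − 28.6) × 5.08 / [3120 × (1 + 0.0760 × 5.08)] = 2.69×10^7 / 4325 = 6230 m³.

V ≈ 6230 m³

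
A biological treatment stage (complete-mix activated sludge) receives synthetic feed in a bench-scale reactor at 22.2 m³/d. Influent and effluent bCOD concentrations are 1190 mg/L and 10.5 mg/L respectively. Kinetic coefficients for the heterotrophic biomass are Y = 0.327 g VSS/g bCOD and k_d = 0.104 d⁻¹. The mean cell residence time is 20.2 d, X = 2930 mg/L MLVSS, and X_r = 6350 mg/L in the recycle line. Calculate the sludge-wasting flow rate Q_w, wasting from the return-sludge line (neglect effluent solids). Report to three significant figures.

Q_w ≈ 0.435 m³/d

Rearranging the biomass balance for a CMAS with decay, V = Y·Q·ΔS·θ_c / [X·(1+k_d θ_c)] = 0.327 × 22.2 × (1190 − 10.5) × 20.2 / [2930 × (1 + 0.104 × 20.2)] = 1.73×10^5 / 9085 = 19.04 m³.
Wasting from the return line (neglecting effluent solids): Q_w = V·X / (θ_c·X_r) = 19.04 × 2930 / (20.2 × 6350) = 0.4349 m³/d.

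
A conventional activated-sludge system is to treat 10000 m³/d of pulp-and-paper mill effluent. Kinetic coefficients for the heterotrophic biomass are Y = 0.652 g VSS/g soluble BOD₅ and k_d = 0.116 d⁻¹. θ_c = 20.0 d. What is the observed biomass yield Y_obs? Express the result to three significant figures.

Y_obs ≈ 0.196 g VSS/g soluble BOD₅

The observed yield is Y_obs = Y/(1 + k_d·θ_c) = 0.652 / (1 + 0.116 × 20.0) = 0.652 / 3.320 = 0.1964 g VSS per g soluble BOD₅ removed.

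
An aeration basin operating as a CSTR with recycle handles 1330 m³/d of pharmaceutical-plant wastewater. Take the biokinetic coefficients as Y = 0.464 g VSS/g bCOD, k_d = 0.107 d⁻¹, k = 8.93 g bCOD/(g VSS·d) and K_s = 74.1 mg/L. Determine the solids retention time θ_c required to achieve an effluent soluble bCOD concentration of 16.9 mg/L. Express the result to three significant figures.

θ_c ≈ 1.51 d

At the target effluent, Y k S/(K_s+S) = 0.464×8.93×16.9/91.00 = 0.7695 d⁻¹.
1/θ_c = 0.7695 − 0.107 = 0.6625 d⁻¹, so θ_c = 1.509 d.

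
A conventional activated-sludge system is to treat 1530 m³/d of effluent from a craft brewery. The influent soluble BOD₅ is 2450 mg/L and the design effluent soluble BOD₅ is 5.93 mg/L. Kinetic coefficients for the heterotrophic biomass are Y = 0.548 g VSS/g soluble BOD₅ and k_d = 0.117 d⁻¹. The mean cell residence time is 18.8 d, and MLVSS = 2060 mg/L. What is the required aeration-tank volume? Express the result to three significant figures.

Rearranging the biomass balance for a CMAS with decay, V = Y·Q·ΔS·θ_c / [X·(1+k_d θ_c)] = 0.548 × 1530 × (2450 − 5.93) × 18.8 / [2060 × (1 + 0.117 × 18.8)] = 3.85×10^7 / 6591 = 5845 m³.

V ≈ 5840 m³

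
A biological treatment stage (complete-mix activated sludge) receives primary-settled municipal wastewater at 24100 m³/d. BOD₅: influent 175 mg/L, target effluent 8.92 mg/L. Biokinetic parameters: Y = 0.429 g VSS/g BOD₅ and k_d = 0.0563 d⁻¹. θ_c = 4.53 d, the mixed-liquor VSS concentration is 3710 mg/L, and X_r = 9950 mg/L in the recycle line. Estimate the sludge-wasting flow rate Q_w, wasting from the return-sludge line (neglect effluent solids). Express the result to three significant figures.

Q_w ≈ 138 m³/d

Rearranging the biomass balance for a CMAS with decay, V = Y·Q·ΔS·θ_c / [X·(1+k_d θ_c)] = 0.429 × 24100 × (175 − 8.92) × 4.53 / [3710 × (1 + 0.0563 × 4.53)] = 7.78×10^6 / 4656 = 1671 m³.
θ_c = V·X/(Q_w·X_r) when wasting from the recycle, so Q_w = V·X/(θ_c·X_r) = 1671 × 3710 / (4.53 × 9950) = 137.5 m³/d.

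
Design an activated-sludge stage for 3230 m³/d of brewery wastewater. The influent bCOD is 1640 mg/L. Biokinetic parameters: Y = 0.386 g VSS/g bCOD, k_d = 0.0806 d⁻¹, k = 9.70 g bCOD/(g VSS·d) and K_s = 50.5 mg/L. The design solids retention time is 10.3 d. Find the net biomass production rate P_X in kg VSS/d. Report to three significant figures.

P_X ≈ 1120 kg VSS/d

From the Monod/SRT balance for a CMAS, S = K_s·(1+k_d θ_c)/[θ_c·(Y k − k_d) − 1] = 50.5 × (1 + 0.0806 × 10.3) / [10.3 × (0.386 × 9.70 − 0.0806) − 1] = 92.42 / 36.74 = 2.516 mg/L.
Correct the yield for decay: Y_obs = Y/(1 + k_d θ_c) = 0.386 / (1 + 0.0806 × 10.3) = 0.386 / 1.830 = 0.2109.
Substrate removed = Q·(S₀ − S) = 3230 m³/d × (1640 − 2.52) g/m³ = 5.29×10^6 g/d = 5289 kg/d.
P_X = Y_obs · Q(S₀ − S) = 0.2109 × 5289 = 1116 kg VSS/d.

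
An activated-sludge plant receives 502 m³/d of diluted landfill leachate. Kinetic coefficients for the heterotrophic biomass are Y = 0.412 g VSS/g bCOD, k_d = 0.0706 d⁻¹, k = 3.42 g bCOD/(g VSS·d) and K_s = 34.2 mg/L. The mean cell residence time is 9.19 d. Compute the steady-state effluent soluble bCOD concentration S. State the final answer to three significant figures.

From the Monod/SRT balance for a CMAS, S = K_s·(1+k_d θ_c)/[θ_c·(Y k − k_d) − 1] = 34.2 × (1 + 0.0706 × 9.19) / [9.19 × (0.412 × 3.42 − 0.0706) − 1] = 56.39 / 11.30 = 4.990 mg/L.

S ≈ 4.99 mg/L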